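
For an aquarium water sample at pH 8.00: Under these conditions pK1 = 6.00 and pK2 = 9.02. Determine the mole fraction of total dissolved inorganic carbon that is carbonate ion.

α₂ = 1 / (1 + [H⁺]/K2 + [H⁺]²/(K1K2)) = 1 / (1 + 10^+1.02 + 10^-0.98)
   = 1 / (1 + 10.471 + 0.10471) = 1/11.576 = 0.08639

α₂ = 0.0864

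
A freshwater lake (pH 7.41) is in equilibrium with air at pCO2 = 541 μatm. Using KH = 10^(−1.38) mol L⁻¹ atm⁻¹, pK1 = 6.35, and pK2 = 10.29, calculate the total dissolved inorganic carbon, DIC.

DIC = 0.282 mmol/L

[CO2*] = KH · pCO2 = 10^(−1.38) × 541×10^-6 = 2.255×10^-5 mol/L
α₀ = 1/(1 + K1/[H⁺] + K1K2/[H⁺]²) = 1/(1 + 10^+1.06 + 10^-1.82) = 0.08002
DIC = [CO2*]/α₀ = 2.255×10^-5 / 0.08002 = 0.282 mmol/L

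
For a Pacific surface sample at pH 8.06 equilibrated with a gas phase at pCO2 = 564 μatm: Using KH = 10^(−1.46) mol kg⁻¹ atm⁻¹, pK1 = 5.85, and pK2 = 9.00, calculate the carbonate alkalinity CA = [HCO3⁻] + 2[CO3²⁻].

[CO2*] = KH · pCO2 = 10^(−1.46) × 564×10^-6 = 1.956×10^-5 mol/kg
α₀ = 1/(1 + K1/[H⁺] + K1K2/[H⁺]²) = 1/(1 + 10^+2.21 + 10^+1.27) = 0.005500
DIC = [CO2*]/α₀ = 1.956×10^-5 / 0.005500 = 3.555 mmol/kg
CA = (α₁ + 2α₂)·DIC = (0.8921 + 2×0.1024) × 3.555 = 3.90 mmol/kg

CA = 3.90 mmol/kg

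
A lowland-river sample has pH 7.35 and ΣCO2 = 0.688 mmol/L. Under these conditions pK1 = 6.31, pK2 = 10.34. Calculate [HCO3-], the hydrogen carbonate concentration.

[HCO3⁻] = 0.630 mmol/L

α₁ = 1 / (1 + [H⁺]/K1 + K2/[H⁺]) = 1 / (1 + 10^-1.04 + 10^-2.99)
   = 1 / (1 + 0.091201 + 0.0010233) = 1/1.0922 = 0.9156
[HCO3⁻] = α₁ × DIC = 0.9156 × 0.688 = 0.630 mmol/L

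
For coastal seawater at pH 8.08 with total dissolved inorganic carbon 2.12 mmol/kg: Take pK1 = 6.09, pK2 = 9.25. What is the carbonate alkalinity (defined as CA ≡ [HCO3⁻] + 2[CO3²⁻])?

CA = [HCO3⁻] + 2[CO3²⁻] = (α₁ + 2α₂)·DIC
At pH 8.08: [H⁺]/K1 = 10^-1.99 = 0.010233, K2/[H⁺] = 10^-1.17 = 0.067608
α₁ = 1/(1 + 0.010233 + 0.067608) = 1/1.0778 = 0.9278; α₂ = α₁·K2/[H⁺] = 0.06273
α₁ + 2α₂ = 1.0532
CA = 1.0532 × 2.12 = 2.23 mmol/kg

CA = 2.23 mmol/kg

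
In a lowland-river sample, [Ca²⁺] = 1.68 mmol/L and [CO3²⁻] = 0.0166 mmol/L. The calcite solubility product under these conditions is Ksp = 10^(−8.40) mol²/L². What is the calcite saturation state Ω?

Ksp = 10^(−8.40) = 3.981×10^-9
Ω = [Ca²⁺][CO3²⁻]/Ksp = (1.68×10^-3)(0.0166×10^-3) / 3.981×10^-9 = 7.01

Ω = 7.01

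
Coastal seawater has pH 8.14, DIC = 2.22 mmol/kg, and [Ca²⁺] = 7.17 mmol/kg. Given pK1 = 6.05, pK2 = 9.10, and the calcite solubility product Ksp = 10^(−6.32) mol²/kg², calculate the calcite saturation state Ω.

α₂ = 1 / (1 + [H⁺]/K2 + [H⁺]²/(K1K2)) = 1 / (1 + 10^+0.96 + 10^-1.13)
   = 1 / (1 + 9.1201 + 0.074131) = 1/10.194 = 0.09809
[CO3²⁻] = α₂ × DIC = 0.09809 × 2.22 = 0.2178 mmol/kg
Ksp = 10^(−6.32) = 4.786×10^-7
Ω = [Ca²⁺][CO3²⁻]/Ksp = (7.17×10^-3)(2.178×10^-4) / 4.786×10^-7 = 3.26

Ω = 3.26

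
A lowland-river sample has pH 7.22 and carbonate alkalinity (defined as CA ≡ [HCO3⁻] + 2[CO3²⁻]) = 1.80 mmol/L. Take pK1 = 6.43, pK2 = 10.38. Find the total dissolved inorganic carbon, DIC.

DIC = 2.09 mmol/L

CA = [HCO3⁻] + 2[CO3²⁻] = (α₁ + 2α₂)·DIC
At pH 7.22: [H⁺]/K1 = 10^-0.79 = 0.16218, K2/[H⁺] = 10^-3.16 = 0.00069183
α₁ = 1/(1 + 0.16218 + 0.00069183) = 1/1.1629 = 0.8599; α₂ = α₁·K2/[H⁺] = 0.0005949
α₁ + 2α₂ = 0.8611
DIC = CA / (α₁ + 2α₂) = 1.80 / 0.8611 = 2.09 mmol/L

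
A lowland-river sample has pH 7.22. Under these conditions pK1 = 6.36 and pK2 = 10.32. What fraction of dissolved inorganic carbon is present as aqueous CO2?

α₀ = 0.121

α₀ = 1 / (1 + K1/[H⁺] + K1K2/[H⁺]²) = 1 / (1 + 10^+0.86 + 10^-2.24)
   = 1 / (1 + 7.2444 + 0.0057544) = 1/8.2501 = 0.1212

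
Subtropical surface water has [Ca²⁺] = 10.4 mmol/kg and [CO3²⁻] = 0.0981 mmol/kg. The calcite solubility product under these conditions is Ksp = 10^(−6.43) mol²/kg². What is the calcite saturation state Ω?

Ksp = 10^(−6.43) = 3.715×10^-7
Ω = [Ca²⁺][CO3²⁻]/Ksp = (10.4×10^-3)(0.0981×10^-3) / 3.715×10^-7 = 2.75

Ω = 2.75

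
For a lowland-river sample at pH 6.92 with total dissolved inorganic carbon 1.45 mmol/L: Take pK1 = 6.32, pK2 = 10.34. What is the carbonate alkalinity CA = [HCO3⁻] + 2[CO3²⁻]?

CA = [HCO3⁻] + 2[CO3²⁻] = (α₁ + 2α₂)·DIC
At pH 6.92: [H⁺]/K1 = 10^-0.60 = 0.25119, K2/[H⁺] = 10^-3.42 = 0.00038019
α₁ = 1/(1 + 0.25119 + 0.00038019) = 1/1.2516 = 0.7990; α₂ = α₁·K2/[H⁺] = 0.0003038
α₁ + 2α₂ = 0.7996
CA = 0.7996 × 1.45 = 1.16 mmol/L

CA = 1.16 mmol/L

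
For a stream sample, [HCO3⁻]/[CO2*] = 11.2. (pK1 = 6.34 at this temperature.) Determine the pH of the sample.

From K1 = [H⁺][HCO3⁻]/[CO2*]:  pH = pK1 + log₁₀([HCO3⁻]/[CO2*])
log₁₀(11.2) = +1.049
pH = 6.34 + (+1.049) = 7.39

pH = 7.39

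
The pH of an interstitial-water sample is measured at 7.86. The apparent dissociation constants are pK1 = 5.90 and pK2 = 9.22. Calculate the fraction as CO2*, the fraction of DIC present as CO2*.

α₀ = 0.0104

α₀ = 1 / (1 + K1/[H⁺] + K1K2/[H⁺]²) = 1 / (1 + 10^+1.96 + 10^+0.60)
   = 1 / (1 + 91.201 + 3.9811) = 1/96.182 = 0.01040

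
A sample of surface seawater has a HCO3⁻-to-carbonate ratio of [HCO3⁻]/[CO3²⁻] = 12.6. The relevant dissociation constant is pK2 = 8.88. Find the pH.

From K2 = [H⁺][CO3²⁻]/[HCO3⁻]:  pH = pK2 − log₁₀([HCO3⁻]/[CO3²⁻])
log₁₀(12.6) = +1.100
pH = 8.88 − (+1.100) = 7.78

pH = 7.78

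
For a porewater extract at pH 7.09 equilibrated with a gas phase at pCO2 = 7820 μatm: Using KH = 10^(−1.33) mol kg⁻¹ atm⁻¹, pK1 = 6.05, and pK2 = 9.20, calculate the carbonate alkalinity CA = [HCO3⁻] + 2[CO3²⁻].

[CO2*] = KH · pCO2 = 10^(−1.33) × 7820×10^-6 = 3.658×10^-4 mol/kg
α₀ = 1/(1 + K1/[H⁺] + K1K2/[H⁺]²) = 1/(1 + 10^+1.04 + 10^-1.07) = 0.08299
DIC = [CO2*]/α₀ = 3.658×10^-4 / 0.08299 = 4.407 mmol/kg
CA = (α₁ + 2α₂)·DIC = (0.9099 + 2×0.007063) × 4.407 = 4.07 mmol/kg

CA = 4.07 mmol/kg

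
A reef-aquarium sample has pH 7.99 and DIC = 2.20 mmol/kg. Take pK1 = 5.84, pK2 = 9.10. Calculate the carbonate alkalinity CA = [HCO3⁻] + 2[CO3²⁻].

CA = [HCO3⁻] + 2[CO3²⁻] = (α₁ + 2α₂)·DIC
At pH 7.99: [H⁺]/K1 = 10^-2.15 = 0.0070795, K2/[H⁺] = 10^-1.11 = 0.077625
α₁ = 1/(1 + 0.0070795 + 0.077625) = 1/1.0847 = 0.9219; α₂ = α₁·K2/[H⁺] = 0.07156
α₁ + 2α₂ = 1.0650
CA = 1.0650 × 2.20 = 2.34 mmol/kg

CA = 2.34 mmol/kg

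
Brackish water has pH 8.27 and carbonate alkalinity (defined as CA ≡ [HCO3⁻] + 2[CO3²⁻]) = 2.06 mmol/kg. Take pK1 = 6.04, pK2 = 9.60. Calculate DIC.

CA = [HCO3⁻] + 2[CO3²⁻] = (α₁ + 2α₂)·DIC
At pH 8.27: [H⁺]/K1 = 10^-2.23 = 0.0058884, K2/[H⁺] = 10^-1.33 = 0.046774
α₁ = 1/(1 + 0.0058884 + 0.046774) = 1/1.0527 = 0.9500; α₂ = α₁·K2/[H⁺] = 0.04443
α₁ + 2α₂ = 1.0388
DIC = CA / (α₁ + 2α₂) = 2.06 / 1.0388 = 1.98 mmol/kg

DIC = 1.98 mmol/kg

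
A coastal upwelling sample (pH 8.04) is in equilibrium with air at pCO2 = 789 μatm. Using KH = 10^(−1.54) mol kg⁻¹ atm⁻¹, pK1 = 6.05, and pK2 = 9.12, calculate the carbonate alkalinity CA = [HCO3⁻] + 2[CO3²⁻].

[CO2*] = KH · pCO2 = 10^(−1.54) × 789×10^-6 = 2.276×10^-5 mol/kg
α₀ = 1/(1 + K1/[H⁺] + K1K2/[H⁺]²) = 1/(1 + 10^+1.99 + 10^+0.91) = 0.009359
DIC = [CO2*]/α₀ = 2.276×10^-5 / 0.009359 = 2.431 mmol/kg
CA = (α₁ + 2α₂)·DIC = (0.9146 + 2×0.07607) × 2.431 = 2.59 mmol/kg

CA = 2.59 mmol/kg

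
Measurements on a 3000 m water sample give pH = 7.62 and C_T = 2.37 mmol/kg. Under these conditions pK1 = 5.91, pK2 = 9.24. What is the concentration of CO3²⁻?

α₂ = 1 / (1 + [H⁺]/K2 + [H⁺]²/(K1K2)) = 1 / (1 + 10^+1.62 + 10^-0.09)
   = 1 / (1 + 41.687 + 0.81283) = 1/43.500 = 0.02299
[CO3²⁻] = α₂ × DIC = 0.02299 × 2.37 = 0.0545 mmol/kg

[CO3²⁻] = 0.0545 mmol/kg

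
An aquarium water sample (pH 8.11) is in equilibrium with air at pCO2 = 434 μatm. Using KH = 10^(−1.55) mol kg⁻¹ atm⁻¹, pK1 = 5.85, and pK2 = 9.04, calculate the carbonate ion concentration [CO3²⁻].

[CO3²⁻] = 0.262 mmol/kg

[CO2*] = KH · pCO2 = 10^(−1.55) × 434×10^-6 = 1.223×10^-5 mol/kg
α₀ = 1/(1 + K1/[H⁺] + K1K2/[H⁺]²) = 1/(1 + 10^+2.26 + 10^+1.33) = 0.004894
DIC = [CO2*]/α₀ = 1.223×10^-5 / 0.004894 = 2.500 mmol/kg
[CO3²⁻] = α₂·DIC; α₂ = 0.1046, so [CO3²⁻] = 0.1046 × 2.500 = 0.262 mmol/kg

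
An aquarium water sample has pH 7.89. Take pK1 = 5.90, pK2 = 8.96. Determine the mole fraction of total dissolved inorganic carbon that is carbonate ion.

α₂ = 1 / (1 + [H⁺]/K2 + [H⁺]²/(K1K2)) = 1 / (1 + 10^+1.07 + 10^-0.92)
   = 1 / (1 + 11.749 + 0.12023) = 1/12.869 = 0.07770

α₂ = 0.0777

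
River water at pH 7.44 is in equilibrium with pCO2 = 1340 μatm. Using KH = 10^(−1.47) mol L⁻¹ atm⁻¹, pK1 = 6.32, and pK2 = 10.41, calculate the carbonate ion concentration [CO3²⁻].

[CO3²⁻] = 0.641 μmol/L

[CO2*] = KH · pCO2 = 10^(−1.47) × 1340×10^-6 = 4.541×10^-5 mol/L
α₀ = 1/(1 + K1/[H⁺] + K1K2/[H⁺]²) = 1/(1 + 10^+1.12 + 10^-1.85) = 0.07044
DIC = [CO2*]/α₀ = 4.541×10^-5 / 0.07044 = 0.6446 mmol/L
[CO3²⁻] = α₂·DIC; α₂ = 0.0009950, so [CO3²⁻] = 0.0009950 × 0.6446 = 0.000641 mmol/L = 0.641 μmol/L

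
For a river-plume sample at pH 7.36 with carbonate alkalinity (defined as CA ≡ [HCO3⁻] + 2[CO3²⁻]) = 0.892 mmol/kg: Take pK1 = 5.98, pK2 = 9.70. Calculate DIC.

CA = [HCO3⁻] + 2[CO3²⁻] = (α₁ + 2α₂)·DIC
At pH 7.36: [H⁺]/K1 = 10^-1.38 = 0.041687, K2/[H⁺] = 10^-2.34 = 0.0045709
α₁ = 1/(1 + 0.041687 + 0.0045709) = 1/1.0463 = 0.9558; α₂ = α₁·K2/[H⁺] = 0.004369
α₁ + 2α₂ = 0.9645
DIC = CA / (α₁ + 2α₂) = 0.892 / 0.9645 = 0.925 mmol/kg

DIC = 0.925 mmol/kg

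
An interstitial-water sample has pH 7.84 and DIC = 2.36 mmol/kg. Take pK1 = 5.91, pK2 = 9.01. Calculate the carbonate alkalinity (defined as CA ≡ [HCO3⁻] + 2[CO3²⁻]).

CA = 2.48 mmol/kg

CA = [HCO3⁻] + 2[CO3²⁻] = (α₁ + 2α₂)·DIC
At pH 7.84: [H⁺]/K1 = 10^-1.93 = 0.011749, K2/[H⁺] = 10^-1.17 = 0.067608
α₁ = 1/(1 + 0.011749 + 0.067608) = 1/1.0794 = 0.9265; α₂ = α₁·K2/[H⁺] = 0.06264
α₁ + 2α₂ = 1.0518
CA = 1.0518 × 2.36 = 2.48 mmol/kg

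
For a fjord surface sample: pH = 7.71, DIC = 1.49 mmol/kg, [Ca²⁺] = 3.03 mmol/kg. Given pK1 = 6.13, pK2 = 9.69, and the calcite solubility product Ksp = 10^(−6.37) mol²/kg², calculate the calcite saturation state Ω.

Ω = 0.107

α₂ = 1 / (1 + [H⁺]/K2 + [H⁺]²/(K1K2)) = 1 / (1 + 10^+1.98 + 10^+0.40)
   = 1 / (1 + 95.499 + 2.5119) = 1/99.011 = 0.01010
[CO3²⁻] = α₂ × DIC = 0.01010 × 1.49 = 0.01505 mmol/kg = 15.05 μmol/kg
Ksp = 10^(−6.37) = 4.266×10^-7
Ω = [Ca²⁺][CO3²⁻]/Ksp = (3.03×10^-3)(1.505×10^-5) / 4.266×10^-7 = 0.107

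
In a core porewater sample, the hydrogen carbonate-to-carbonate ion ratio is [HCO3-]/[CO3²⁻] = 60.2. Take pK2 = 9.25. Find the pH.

pH = 7.47

From K2 = [H⁺][CO3²⁻]/[HCO3-]:  pH = pK2 − log₁₀([HCO3-]/[CO3²⁻])
log₁₀(60.2) = +1.780
pH = 9.25 − (+1.780) = 7.47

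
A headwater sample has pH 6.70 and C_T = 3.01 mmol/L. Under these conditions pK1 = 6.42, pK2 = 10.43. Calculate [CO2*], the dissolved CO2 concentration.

α₀ = 1 / (1 + K1/[H⁺] + K1K2/[H⁺]²) = 1 / (1 + 10^+0.28 + 10^-3.45)
   = 1 / (1 + 1.9055 + 0.00035481) = 1/2.9058 = 0.3441
[CO2*] = α₀ × DIC = 0.3441 × 3.01 = 1.04 mmol/L

[CO2*] = 1.04 mmol/L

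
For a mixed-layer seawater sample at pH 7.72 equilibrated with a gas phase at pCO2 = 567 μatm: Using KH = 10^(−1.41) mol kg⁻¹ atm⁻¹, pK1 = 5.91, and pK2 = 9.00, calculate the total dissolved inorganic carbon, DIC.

[CO2*] = KH · pCO2 = 10^(−1.41) × 567×10^-6 = 2.206×10^-5 mol/kg
α₀ = 1/(1 + K1/[H⁺] + K1K2/[H⁺]²) = 1/(1 + 10^+1.81 + 10^+0.53) = 0.01450
DIC = [CO2*]/α₀ = 2.206×10^-5 / 0.01450 = 1.52 mmol/kg

DIC = 1.52 mmol/kg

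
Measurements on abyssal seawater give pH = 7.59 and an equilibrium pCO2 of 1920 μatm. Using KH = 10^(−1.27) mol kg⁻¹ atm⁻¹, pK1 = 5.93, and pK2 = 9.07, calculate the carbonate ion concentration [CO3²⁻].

[CO3²⁻] = 0.156 mmol/kg

[CO2*] = KH · pCO2 = 10^(−1.27) × 1920×10^-6 = 1.031×10^-4 mol/kg
α₀ = 1/(1 + K1/[H⁺] + K1K2/[H⁺]²) = 1/(1 + 10^+1.66 + 10^+0.18) = 0.02074
DIC = [CO2*]/α₀ = 1.031×10^-4 / 0.02074 = 4.972 mmol/kg
[CO3²⁻] = α₂·DIC; α₂ = 0.03139, so [CO3²⁻] = 0.03139 × 4.972 = 0.156 mmol/kg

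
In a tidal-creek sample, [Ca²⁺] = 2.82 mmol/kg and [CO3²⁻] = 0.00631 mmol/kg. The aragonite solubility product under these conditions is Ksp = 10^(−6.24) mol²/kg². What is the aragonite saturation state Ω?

Ksp = 10^(−6.24) = 5.754×10^-7
Ω = [Ca²⁺][CO3²⁻]/Ksp = (2.82×10^-3)(0.00631×10^-3) / 5.754×10^-7 = 0.0309

Ω = 0.0309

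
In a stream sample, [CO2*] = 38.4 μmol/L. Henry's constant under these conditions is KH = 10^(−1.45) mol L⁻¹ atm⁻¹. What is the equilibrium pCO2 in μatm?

KH = 10^(−1.45) = 3.548×10^-2 mol L⁻¹ atm⁻¹
pCO2 = [CO2*]/KH = 38.4×10^-6 / 3.548×10^-2 = 1.08×10^-3 atm = 1080 μatm

pCO2 = 1080 μatm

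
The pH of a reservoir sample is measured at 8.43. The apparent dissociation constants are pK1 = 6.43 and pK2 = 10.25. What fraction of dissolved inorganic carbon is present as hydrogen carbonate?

α₁ = 1 / (1 + [H⁺]/K1 + K2/[H⁺]) = 1 / (1 + 10^-2.00 + 10^-1.82)
   = 1 / (1 + 0.010000 + 0.015136) = 1/1.0251 = 0.9755

α₁ = 0.975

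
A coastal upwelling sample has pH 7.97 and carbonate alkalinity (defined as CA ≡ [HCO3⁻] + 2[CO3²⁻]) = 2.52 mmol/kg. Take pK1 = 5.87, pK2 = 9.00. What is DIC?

DIC = 2.34 mmol/kg

CA = [HCO3⁻] + 2[CO3²⁻] = (α₁ + 2α₂)·DIC
At pH 7.97: [H⁺]/K1 = 10^-2.10 = 0.0079433, K2/[H⁺] = 10^-1.03 = 0.093325
α₁ = 1/(1 + 0.0079433 + 0.093325) = 1/1.1013 = 0.9080; α₂ = α₁·K2/[H⁺] = 0.08474
α₁ + 2α₂ = 1.0775
DIC = CA / (α₁ + 2α₂) = 2.52 / 1.0775 = 2.34 mmol/kg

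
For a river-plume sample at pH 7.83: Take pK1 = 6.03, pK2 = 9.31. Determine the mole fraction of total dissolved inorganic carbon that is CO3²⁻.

α₂ = 1 / (1 + [H⁺]/K2 + [H⁺]²/(K1K2)) = 1 / (1 + 10^+1.48 + 10^-0.32)
   = 1 / (1 + 30.200 + 0.47863) = 1/31.678 = 0.03157

α₂ = 0.0316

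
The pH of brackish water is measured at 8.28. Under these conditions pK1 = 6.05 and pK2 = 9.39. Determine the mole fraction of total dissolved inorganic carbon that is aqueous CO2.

α₀ = 1 / (1 + K1/[H⁺] + K1K2/[H⁺]²) = 1 / (1 + 10^+2.23 + 10^+1.12)
   = 1 / (1 + 169.82 + 13.183) = 1/184.01 = 0.005435

α₀ = 0.00543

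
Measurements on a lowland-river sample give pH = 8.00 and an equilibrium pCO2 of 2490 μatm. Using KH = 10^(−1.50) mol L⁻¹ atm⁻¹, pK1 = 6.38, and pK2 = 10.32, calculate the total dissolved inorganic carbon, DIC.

[CO2*] = KH · pCO2 = 10^(−1.50) × 2490×10^-6 = 7.874×10^-5 mol/L
α₀ = 1/(1 + K1/[H⁺] + K1K2/[H⁺]²) = 1/(1 + 10^+1.62 + 10^-0.70) = 0.02332
DIC = [CO2*]/α₀ = 7.874×10^-5 / 0.02332 = 3.38 mmol/L

DIC = 3.38 mmol/L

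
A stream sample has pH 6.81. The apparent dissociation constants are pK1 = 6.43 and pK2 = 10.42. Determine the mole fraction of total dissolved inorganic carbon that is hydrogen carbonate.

α₁ = 0.706

α₁ = 1 / (1 + [H⁺]/K1 + K2/[H⁺]) = 1 / (1 + 10^-0.38 + 10^-3.61)
   = 1 / (1 + 0.41687 + 0.00024547) = 1/1.4171 = 0.7057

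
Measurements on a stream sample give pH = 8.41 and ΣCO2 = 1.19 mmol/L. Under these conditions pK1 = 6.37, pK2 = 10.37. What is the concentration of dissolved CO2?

α₀ = 1 / (1 + K1/[H⁺] + K1K2/[H⁺]²) = 1 / (1 + 10^+2.04 + 10^+0.08)
   = 1 / (1 + 109.65 + 1.2023) = 1/111.85 = 0.008941
[CO2*] = α₀ × DIC = 0.008941 × 1.19 = 0.0106 mmol/L = 10.6 μmol/L

[CO2*] = 10.6 μmol/L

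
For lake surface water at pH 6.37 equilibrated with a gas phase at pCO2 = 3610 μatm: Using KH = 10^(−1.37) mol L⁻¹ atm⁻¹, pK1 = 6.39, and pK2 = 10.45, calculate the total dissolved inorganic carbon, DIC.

[CO2*] = KH · pCO2 = 10^(−1.37) × 3610×10^-6 = 1.540×10^-4 mol/L
α₀ = 1/(1 + K1/[H⁺] + K1K2/[H⁺]²) = 1/(1 + 10^-0.02 + 10^-4.10) = 0.5115
DIC = [CO2*]/α₀ = 1.540×10^-4 / 0.5115 = 0.301 mmol/L

DIC = 0.301 mmol/L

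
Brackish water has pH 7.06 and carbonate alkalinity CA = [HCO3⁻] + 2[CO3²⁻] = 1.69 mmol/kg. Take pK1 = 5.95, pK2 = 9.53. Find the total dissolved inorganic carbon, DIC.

CA = [HCO3⁻] + 2[CO3²⁻] = (α₁ + 2α₂)·DIC
At pH 7.06: [H⁺]/K1 = 10^-1.11 = 0.077625, K2/[H⁺] = 10^-2.47 = 0.0033884
α₁ = 1/(1 + 0.077625 + 0.0033884) = 1/1.0810 = 0.9251; α₂ = α₁·K2/[H⁺] = 0.003135
α₁ + 2α₂ = 0.9313
DIC = CA / (α₁ + 2α₂) = 1.69 / 0.9313 = 1.81 mmol/kg

DIC = 1.81 mmol/kg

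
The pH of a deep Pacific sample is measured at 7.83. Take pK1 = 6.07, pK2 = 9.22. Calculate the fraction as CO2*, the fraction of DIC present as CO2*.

α₀ = 0.0164

α₀ = 1 / (1 + K1/[H⁺] + K1K2/[H⁺]²) = 1 / (1 + 10^+1.76 + 10^+0.37)
   = 1 / (1 + 57.544 + 2.3442) = 1/60.888 = 0.01642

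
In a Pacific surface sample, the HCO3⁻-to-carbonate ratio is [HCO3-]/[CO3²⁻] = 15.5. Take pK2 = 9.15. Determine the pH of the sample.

From K2 = [H⁺][CO3²⁻]/[HCO3-]:  pH = pK2 − log₁₀([HCO3-]/[CO3²⁻])
log₁₀(15.5) = +1.190
pH = 9.15 − (+1.190) = 7.96

pH = 7.96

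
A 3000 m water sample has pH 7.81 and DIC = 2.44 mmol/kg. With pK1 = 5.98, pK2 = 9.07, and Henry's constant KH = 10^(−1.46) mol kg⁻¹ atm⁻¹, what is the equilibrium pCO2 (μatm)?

α₀ = 1 / (1 + K1/[H⁺] + K1K2/[H⁺]²) = 1 / (1 + 10^+1.83 + 10^+0.57)
   = 1 / (1 + 67.608 + 3.7154) = 1/72.324 = 0.01383
[CO2*] = α₀ × DIC = 0.01383 × 2.44 = 0.03374 mmol/kg
pCO2 = [CO2*]/KH = 3.374×10^-5 / 3.467×10^-2 = 973 μatm

pCO2 = 973 μatm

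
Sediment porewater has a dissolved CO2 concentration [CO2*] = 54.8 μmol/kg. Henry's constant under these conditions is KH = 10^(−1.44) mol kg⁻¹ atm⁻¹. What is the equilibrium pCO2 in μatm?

KH = 10^(−1.44) = 3.631×10^-2 mol kg⁻¹ atm⁻¹
pCO2 = [CO2*]/KH = 54.8×10^-6 / 3.631×10^-2 = 1.51×10^-3 atm = 1510 μatm

pCO2 = 1510 μatm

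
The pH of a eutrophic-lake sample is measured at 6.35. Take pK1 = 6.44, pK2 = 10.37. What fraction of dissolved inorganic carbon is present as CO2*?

α₀ = 0.552

α₀ = 1 / (1 + K1/[H⁺] + K1K2/[H⁺]²) = 1 / (1 + 10^-0.09 + 10^-4.11)
   = 1 / (1 + 0.81283 + 7.7625×10^-5) = 1/1.8129 = 0.5516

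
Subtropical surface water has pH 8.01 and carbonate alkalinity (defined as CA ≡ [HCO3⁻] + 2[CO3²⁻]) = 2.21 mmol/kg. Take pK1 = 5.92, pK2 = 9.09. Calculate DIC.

CA = [HCO3⁻] + 2[CO3²⁻] = (α₁ + 2α₂)·DIC
At pH 8.01: [H⁺]/K1 = 10^-2.09 = 0.0081283, K2/[H⁺] = 10^-1.08 = 0.083176
α₁ = 1/(1 + 0.0081283 + 0.083176) = 1/1.0913 = 0.9163; α₂ = α₁·K2/[H⁺] = 0.07622
α₁ + 2α₂ = 1.0688
DIC = CA / (α₁ + 2α₂) = 2.21 / 1.0688 = 2.07 mmol/kg

DIC = 2.07 mmol/kg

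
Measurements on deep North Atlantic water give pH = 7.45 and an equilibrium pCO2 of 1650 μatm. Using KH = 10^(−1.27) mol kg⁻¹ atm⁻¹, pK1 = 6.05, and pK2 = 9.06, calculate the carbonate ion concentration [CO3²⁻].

[CO3²⁻] = 0.0546 mmol/kg

[CO2*] = KH · pCO2 = 10^(−1.27) × 1650×10^-6 = 8.861×10^-5 mol/kg
α₀ = 1/(1 + K1/[H⁺] + K1K2/[H⁺]²) = 1/(1 + 10^+1.40 + 10^-0.21) = 0.03740
DIC = [CO2*]/α₀ = 8.861×10^-5 / 0.03740 = 2.369 mmol/kg
[CO3²⁻] = α₂·DIC; α₂ = 0.02306, so [CO3²⁻] = 0.02306 × 2.369 = 0.0546 mmol/kg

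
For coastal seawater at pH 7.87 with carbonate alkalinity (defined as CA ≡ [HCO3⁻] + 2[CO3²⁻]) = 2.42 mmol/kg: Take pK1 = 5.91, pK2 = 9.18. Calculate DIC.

DIC = 2.34 mmol/kg

CA = [HCO3⁻] + 2[CO3²⁻] = (α₁ + 2α₂)·DIC
At pH 7.87: [H⁺]/K1 = 10^-1.96 = 0.010965, K2/[H⁺] = 10^-1.31 = 0.048978
α₁ = 1/(1 + 0.010965 + 0.048978) = 1/1.0599 = 0.9434; α₂ = α₁·K2/[H⁺] = 0.04621
α₁ + 2α₂ = 1.0359
DIC = CA / (α₁ + 2α₂) = 2.42 / 1.0359 = 2.34 mmol/kg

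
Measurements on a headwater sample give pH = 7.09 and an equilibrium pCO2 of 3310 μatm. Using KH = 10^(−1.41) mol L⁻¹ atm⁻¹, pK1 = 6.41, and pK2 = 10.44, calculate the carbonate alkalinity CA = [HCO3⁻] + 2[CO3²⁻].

CA = 0.617 mmol/L

[CO2*] = KH · pCO2 = 10^(−1.41) × 3310×10^-6 = 1.288×10^-4 mol/L
α₀ = 1/(1 + K1/[H⁺] + K1K2/[H⁺]²) = 1/(1 + 10^+0.68 + 10^-2.67) = 0.1728
DIC = [CO2*]/α₀ = 1.288×10^-4 / 0.1728 = 0.7454 mmol/L
CA = (α₁ + 2α₂)·DIC = (0.8269 + 2×0.0003694) × 0.7454 = 0.617 mmol/L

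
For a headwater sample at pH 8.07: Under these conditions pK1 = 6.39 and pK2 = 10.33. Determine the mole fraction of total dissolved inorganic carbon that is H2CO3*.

α₀ = 1 / (1 + K1/[H⁺] + K1K2/[H⁺]²) = 1 / (1 + 10^+1.68 + 10^-0.58)
   = 1 / (1 + 47.863 + 0.26303) = 1/49.126 = 0.02036

α₀ = 0.0204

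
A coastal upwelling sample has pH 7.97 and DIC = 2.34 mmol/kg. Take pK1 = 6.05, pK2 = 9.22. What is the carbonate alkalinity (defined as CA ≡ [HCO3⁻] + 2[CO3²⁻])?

CA = 2.44 mmol/kg

CA = [HCO3⁻] + 2[CO3²⁻] = (α₁ + 2α₂)·DIC
At pH 7.97: [H⁺]/K1 = 10^-1.92 = 0.012023, K2/[H⁺] = 10^-1.25 = 0.056234
α₁ = 1/(1 + 0.012023 + 0.056234) = 1/1.0683 = 0.9361; α₂ = α₁·K2/[H⁺] = 0.05264
α₁ + 2α₂ = 1.0414
CA = 1.0414 × 2.34 = 2.44 mmol/kg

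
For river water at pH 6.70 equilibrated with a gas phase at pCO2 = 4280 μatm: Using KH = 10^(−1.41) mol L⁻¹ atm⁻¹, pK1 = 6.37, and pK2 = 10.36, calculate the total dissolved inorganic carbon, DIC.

DIC = 0.523 mmol/L

[CO2*] = KH · pCO2 = 10^(−1.41) × 4280×10^-6 = 1.665×10^-4 mol/L
α₀ = 1/(1 + K1/[H⁺] + K1K2/[H⁺]²) = 1/(1 + 10^+0.33 + 10^-3.33) = 0.3186
DIC = [CO2*]/α₀ = 1.665×10^-4 / 0.3186 = 0.523 mmol/L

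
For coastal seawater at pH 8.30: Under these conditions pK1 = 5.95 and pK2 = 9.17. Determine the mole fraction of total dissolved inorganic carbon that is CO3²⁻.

α₂ = 0.118

α₂ = 1 / (1 + [H⁺]/K2 + [H⁺]²/(K1K2)) = 1 / (1 + 10^+0.87 + 10^-1.48)
   = 1 / (1 + 7.4131 + 0.033113) = 1/8.4462 = 0.1184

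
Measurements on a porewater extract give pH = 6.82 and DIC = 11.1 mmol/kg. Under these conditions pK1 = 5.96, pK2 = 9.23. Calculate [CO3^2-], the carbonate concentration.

α₂ = 1 / (1 + [H⁺]/K2 + [H⁺]²/(K1K2)) = 1 / (1 + 10^+2.41 + 10^+1.55)
   = 1 / (1 + 257.04 + 35.481) = 1/293.52 = 0.003407
[CO3²⁻] = α₂ × DIC = 0.003407 × 11.1 = 0.0378 mmol/kg

[CO3²⁻] = 0.0378 mmol/kg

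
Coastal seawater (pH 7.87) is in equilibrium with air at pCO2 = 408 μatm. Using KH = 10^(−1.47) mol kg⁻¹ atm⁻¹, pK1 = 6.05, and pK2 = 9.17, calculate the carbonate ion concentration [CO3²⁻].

[CO2*] = KH · pCO2 = 10^(−1.47) × 408×10^-6 = 1.382×10^-5 mol/kg
α₀ = 1/(1 + K1/[H⁺] + K1K2/[H⁺]²) = 1/(1 + 10^+1.82 + 10^+0.52) = 0.01421
DIC = [CO2*]/α₀ = 1.382×10^-5 / 0.01421 = 0.9730 mmol/kg
[CO3²⁻] = α₂·DIC; α₂ = 0.04705, so [CO3²⁻] = 0.04705 × 0.9730 = 0.0458 mmol/kg

[CO3²⁻] = 0.0458 mmol/kg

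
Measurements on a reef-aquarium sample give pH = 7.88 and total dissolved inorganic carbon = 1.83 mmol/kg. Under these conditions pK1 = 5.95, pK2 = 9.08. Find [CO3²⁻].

α₂ = 1 / (1 + [H⁺]/K2 + [H⁺]²/(K1K2)) = 1 / (1 + 10^+1.20 + 10^-0.73)
   = 1 / (1 + 15.849 + 0.18621) = 1/17.035 = 0.05870
[CO3²⁻] = α₂ × DIC = 0.05870 × 1.83 = 0.107 mmol/kg

[CO3²⁻] = 0.107 mmol/kg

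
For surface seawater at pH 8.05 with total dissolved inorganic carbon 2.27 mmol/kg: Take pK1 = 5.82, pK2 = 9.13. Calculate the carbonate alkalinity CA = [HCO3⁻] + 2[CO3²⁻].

CA = 2.43 mmol/kg

CA = [HCO3⁻] + 2[CO3²⁻] = (α₁ + 2α₂)·DIC
At pH 8.05: [H⁺]/K1 = 10^-2.23 = 0.0058884, K2/[H⁺] = 10^-1.08 = 0.083176
α₁ = 1/(1 + 0.0058884 + 0.083176) = 1/1.0891 = 0.9182; α₂ = α₁·K2/[H⁺] = 0.07637
α₁ + 2α₂ = 1.0710
CA = 1.0710 × 2.27 = 2.43 mmol/kg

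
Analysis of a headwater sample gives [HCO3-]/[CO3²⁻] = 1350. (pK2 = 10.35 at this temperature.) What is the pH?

pH = 7.22

From K2 = [H⁺][CO3²⁻]/[HCO3-]:  pH = pK2 − log₁₀([HCO3-]/[CO3²⁻])
log₁₀(1350) = +3.130
pH = 10.35 − (+3.130) = 7.22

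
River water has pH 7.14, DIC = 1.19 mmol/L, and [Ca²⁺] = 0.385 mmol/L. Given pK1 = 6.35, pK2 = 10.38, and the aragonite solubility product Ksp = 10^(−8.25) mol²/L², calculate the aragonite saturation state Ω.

Ω = 0.0403

α₂ = 1 / (1 + [H⁺]/K2 + [H⁺]²/(K1K2)) = 1 / (1 + 10^+3.24 + 10^+2.45)
   = 1 / (1 + 1737.8 + 281.84) = 1/2020.6 = 0.0004949
[CO3²⁻] = α₂ × DIC = 0.0004949 × 1.19 = 0.0005889 mmol/L = 0.5889 μmol/L
Ksp = 10^(−8.25) = 5.623×10^-9
Ω = [Ca²⁺][CO3²⁻]/Ksp = (0.385×10^-3)(5.889×10^-7) / 5.623×10^-9 = 0.0403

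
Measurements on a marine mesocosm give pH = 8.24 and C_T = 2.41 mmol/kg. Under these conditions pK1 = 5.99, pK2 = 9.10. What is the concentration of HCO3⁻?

α₁ = 1 / (1 + [H⁺]/K1 + K2/[H⁺]) = 1 / (1 + 10^-2.25 + 10^-0.86)
   = 1 / (1 + 0.0056234 + 0.13804) = 1/1.1437 = 0.8744
[HCO3⁻] = α₁ × DIC = 0.8744 × 2.41 = 2.11 mmol/kg

[HCO3⁻] = 2.11 mmol/kg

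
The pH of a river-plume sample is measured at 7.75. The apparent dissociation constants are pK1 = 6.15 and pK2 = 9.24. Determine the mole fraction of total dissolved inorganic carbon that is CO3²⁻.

α₂ = 0.0306

α₂ = 1 / (1 + [H⁺]/K2 + [H⁺]²/(K1K2)) = 1 / (1 + 10^+1.49 + 10^-0.11)
   = 1 / (1 + 30.903 + 0.77625) = 1/32.679 = 0.03060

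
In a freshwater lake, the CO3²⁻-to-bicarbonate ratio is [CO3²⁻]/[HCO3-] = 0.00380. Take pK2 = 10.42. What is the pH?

pH = 8.00

From K2 = [H⁺][CO3²⁻]/[HCO3-]:  pH = pK2 + log₁₀([CO3²⁻]/[HCO3-])
log₁₀(0.00380) = -2.420
pH = 10.42 + (-2.420) = 8.00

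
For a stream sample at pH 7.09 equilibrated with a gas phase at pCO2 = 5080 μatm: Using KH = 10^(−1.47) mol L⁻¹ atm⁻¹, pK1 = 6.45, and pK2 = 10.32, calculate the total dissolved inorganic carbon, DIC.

[CO2*] = KH · pCO2 = 10^(−1.47) × 5080×10^-6 = 1.721×10^-4 mol/L
α₀ = 1/(1 + K1/[H⁺] + K1K2/[H⁺]²) = 1/(1 + 10^+0.64 + 10^-2.59) = 0.1863
DIC = [CO2*]/α₀ = 1.721×10^-4 / 0.1863 = 0.924 mmol/L

DIC = 0.924 mmol/L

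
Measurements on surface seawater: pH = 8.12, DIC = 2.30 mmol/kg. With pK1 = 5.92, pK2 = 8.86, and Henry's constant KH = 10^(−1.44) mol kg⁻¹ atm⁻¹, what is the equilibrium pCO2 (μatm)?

α₀ = 1 / (1 + K1/[H⁺] + K1K2/[H⁺]²) = 1 / (1 + 10^+2.20 + 10^+1.46)
   = 1 / (1 + 158.49 + 28.840) = 1/188.33 = 0.005310
[CO2*] = α₀ × DIC = 0.005310 × 2.30 = 0.01221 mmol/kg = 12.21 μmol/kg
pCO2 = [CO2*]/KH = 1.221×10^-5 / 3.631×10^-2 = 336 μatm

pCO2 = 336 μatm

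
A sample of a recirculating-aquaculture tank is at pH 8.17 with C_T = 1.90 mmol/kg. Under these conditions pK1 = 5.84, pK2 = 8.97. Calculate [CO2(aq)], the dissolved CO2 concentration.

α₀ = 1 / (1 + K1/[H⁺] + K1K2/[H⁺]²) = 1 / (1 + 10^+2.33 + 10^+1.53)
   = 1 / (1 + 213.80 + 33.884) = 1/248.68 = 0.004021
[CO2*] = α₀ × DIC = 0.004021 × 1.90 = 0.00764 mmol/kg = 7.64 μmol/kg

[CO2*] = 7.64 μmol/kg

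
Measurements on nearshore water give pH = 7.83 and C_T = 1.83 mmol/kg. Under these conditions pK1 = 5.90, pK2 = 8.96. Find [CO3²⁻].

[CO3²⁻] = 0.125 mmol/kg

α₂ = 1 / (1 + [H⁺]/K2 + [H⁺]²/(K1K2)) = 1 / (1 + 10^+1.13 + 10^-0.80)
   = 1 / (1 + 13.490 + 0.15849) = 1/14.648 = 0.06827
[CO3²⁻] = α₂ × DIC = 0.06827 × 1.83 = 0.125 mmol/kg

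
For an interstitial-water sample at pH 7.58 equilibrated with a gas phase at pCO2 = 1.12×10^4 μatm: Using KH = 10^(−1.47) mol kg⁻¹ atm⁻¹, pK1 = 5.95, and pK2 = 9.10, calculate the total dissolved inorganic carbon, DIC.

DIC = 17.1 mmol/kg

[CO2*] = KH · pCO2 = 10^(−1.47) × 1.12×10^4×10^-6 = 3.795×10^-4 mol/kg
α₀ = 1/(1 + K1/[H⁺] + K1K2/[H⁺]²) = 1/(1 + 10^+1.63 + 10^+0.11) = 0.02225
DIC = [CO2*]/α₀ = 3.795×10^-4 / 0.02225 = 17.1 mmol/kg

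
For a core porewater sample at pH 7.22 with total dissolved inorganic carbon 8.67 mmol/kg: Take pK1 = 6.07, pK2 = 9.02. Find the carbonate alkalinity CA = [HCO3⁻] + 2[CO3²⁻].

CA = 8.23 mmol/kg

CA = [HCO3⁻] + 2[CO3²⁻] = (α₁ + 2α₂)·DIC
At pH 7.22: [H⁺]/K1 = 10^-1.15 = 0.070795, K2/[H⁺] = 10^-1.80 = 0.015849
α₁ = 1/(1 + 0.070795 + 0.015849) = 1/1.0866 = 0.9203; α₂ = α₁·K2/[H⁺] = 0.01459
α₁ + 2α₂ = 0.9494
CA = 0.9494 × 8.67 = 8.23 mmol/kg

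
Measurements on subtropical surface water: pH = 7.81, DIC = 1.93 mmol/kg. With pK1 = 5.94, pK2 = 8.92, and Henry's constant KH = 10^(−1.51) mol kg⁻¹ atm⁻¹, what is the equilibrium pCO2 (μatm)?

α₀ = 1 / (1 + K1/[H⁺] + K1K2/[H⁺]²) = 1 / (1 + 10^+1.87 + 10^+0.76)
   = 1 / (1 + 74.131 + 5.7544) = 1/80.885 = 0.01236
[CO2*] = α₀ × DIC = 0.01236 × 1.93 = 0.02386 mmol/kg
pCO2 = [CO2*]/KH = 2.386×10^-5 / 3.090×10^-2 = 772 μatm

pCO2 = 772 μatm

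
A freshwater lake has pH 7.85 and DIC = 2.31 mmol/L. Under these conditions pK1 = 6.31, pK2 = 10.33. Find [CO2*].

α₀ = 1 / (1 + K1/[H⁺] + K1K2/[H⁺]²) = 1 / (1 + 10^+1.54 + 10^-0.94)
   = 1 / (1 + 34.674 + 0.11482) = 1/35.789 = 0.02794
[CO2*] = α₀ × DIC = 0.02794 × 2.31 = 0.0645 mmol/L

[CO2*] = 0.0645 mmol/L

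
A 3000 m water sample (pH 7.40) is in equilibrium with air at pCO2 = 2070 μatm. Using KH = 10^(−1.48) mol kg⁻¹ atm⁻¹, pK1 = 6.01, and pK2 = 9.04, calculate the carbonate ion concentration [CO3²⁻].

[CO3²⁻] = 0.0385 mmol/kg

[CO2*] = KH · pCO2 = 10^(−1.48) × 2070×10^-6 = 6.854×10^-5 mol/kg
α₀ = 1/(1 + K1/[H⁺] + K1K2/[H⁺]²) = 1/(1 + 10^+1.39 + 10^-0.25) = 0.03830
DIC = [CO2*]/α₀ = 6.854×10^-5 / 0.03830 = 1.790 mmol/kg
[CO3²⁻] = α₂·DIC; α₂ = 0.02154, so [CO3²⁻] = 0.02154 × 1.790 = 0.0385 mmol/kg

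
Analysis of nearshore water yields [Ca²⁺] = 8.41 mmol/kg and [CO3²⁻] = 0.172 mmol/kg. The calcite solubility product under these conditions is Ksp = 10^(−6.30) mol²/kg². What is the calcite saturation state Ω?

Ω = 2.89

Ksp = 10^(−6.30) = 5.012×10^-7
Ω = [Ca²⁺][CO3²⁻]/Ksp = (8.41×10^-3)(0.172×10^-3) / 5.012×10^-7 = 2.89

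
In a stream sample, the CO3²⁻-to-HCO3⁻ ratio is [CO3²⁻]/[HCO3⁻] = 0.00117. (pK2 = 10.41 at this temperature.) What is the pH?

From K2 = [H⁺][CO3²⁻]/[HCO3⁻]:  pH = pK2 + log₁₀([CO3²⁻]/[HCO3⁻])
log₁₀(0.00117) = -2.932
pH = 10.41 + (-2.932) = 7.48

pH = 7.48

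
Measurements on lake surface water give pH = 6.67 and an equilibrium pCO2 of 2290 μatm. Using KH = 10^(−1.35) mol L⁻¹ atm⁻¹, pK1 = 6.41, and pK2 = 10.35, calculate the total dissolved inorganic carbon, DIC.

[CO2*] = KH · pCO2 = 10^(−1.35) × 2290×10^-6 = 1.023×10^-4 mol/L
α₀ = 1/(1 + K1/[H⁺] + K1K2/[H⁺]²) = 1/(1 + 10^+0.26 + 10^-3.42) = 0.3546
DIC = [CO2*]/α₀ = 1.023×10^-4 / 0.3546 = 0.288 mmol/L

DIC = 0.288 mmol/L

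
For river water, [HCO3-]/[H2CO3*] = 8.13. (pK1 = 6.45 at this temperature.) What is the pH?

From K1 = [H⁺][HCO3-]/[H2CO3*]:  pH = pK1 + log₁₀([HCO3-]/[H2CO3*])
log₁₀(8.13) = +0.910
pH = 6.45 + (+0.910) = 7.36

pH = 7.36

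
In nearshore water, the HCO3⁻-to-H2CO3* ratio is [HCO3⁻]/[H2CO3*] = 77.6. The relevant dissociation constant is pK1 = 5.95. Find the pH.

From K1 = [H⁺][HCO3⁻]/[H2CO3*]:  pH = pK1 + log₁₀([HCO3⁻]/[H2CO3*])
log₁₀(77.6) = +1.890
pH = 5.95 + (+1.890) = 7.84

pH = 7.84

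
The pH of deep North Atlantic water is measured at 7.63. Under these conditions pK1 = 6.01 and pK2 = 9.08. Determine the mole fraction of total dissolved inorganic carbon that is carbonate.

α₂ = 1 / (1 + [H⁺]/K2 + [H⁺]²/(K1K2)) = 1 / (1 + 10^+1.45 + 10^-0.17)
   = 1 / (1 + 28.184 + 0.67608) = 1/29.860 = 0.03349

α₂ = 0.0335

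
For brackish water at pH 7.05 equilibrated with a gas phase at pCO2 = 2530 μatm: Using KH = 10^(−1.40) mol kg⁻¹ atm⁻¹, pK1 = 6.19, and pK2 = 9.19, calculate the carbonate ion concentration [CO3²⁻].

[CO2*] = KH · pCO2 = 10^(−1.40) × 2530×10^-6 = 1.007×10^-4 mol/kg
α₀ = 1/(1 + K1/[H⁺] + K1K2/[H⁺]²) = 1/(1 + 10^+0.86 + 10^-1.28) = 0.1205
DIC = [CO2*]/α₀ = 1.007×10^-4 / 0.1205 = 0.8357 mmol/kg
[CO3²⁻] = α₂·DIC; α₂ = 0.006325, so [CO3²⁻] = 0.006325 × 0.8357 = 0.00529 mmol/kg = 5.29 μmol/kg

[CO3²⁻] = 5.29 μmol/kg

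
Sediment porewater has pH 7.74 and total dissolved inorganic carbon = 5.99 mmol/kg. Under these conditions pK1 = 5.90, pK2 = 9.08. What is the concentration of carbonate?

[CO3²⁻] = 0.258 mmol/kg

α₂ = 1 / (1 + [H⁺]/K2 + [H⁺]²/(K1K2)) = 1 / (1 + 10^+1.34 + 10^-0.50)
   = 1 / (1 + 21.878 + 0.31623) = 1/23.194 = 0.04311
[CO3²⁻] = α₂ × DIC = 0.04311 × 5.99 = 0.258 mmol/kg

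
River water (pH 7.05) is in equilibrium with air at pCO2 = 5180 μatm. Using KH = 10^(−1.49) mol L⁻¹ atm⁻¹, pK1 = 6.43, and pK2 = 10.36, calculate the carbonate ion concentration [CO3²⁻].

[CO3²⁻] = 0.342 μmol/L

[CO2*] = KH · pCO2 = 10^(−1.49) × 5180×10^-6 = 1.676×10^-4 mol/L
α₀ = 1/(1 + K1/[H⁺] + K1K2/[H⁺]²) = 1/(1 + 10^+0.62 + 10^-2.69) = 0.1934
DIC = [CO2*]/α₀ = 1.676×10^-4 / 0.1934 = 0.8667 mmol/L
[CO3²⁻] = α₂·DIC; α₂ = 0.0003949, so [CO3²⁻] = 0.0003949 × 0.8667 = 0.000342 mmol/L = 0.342 μmol/L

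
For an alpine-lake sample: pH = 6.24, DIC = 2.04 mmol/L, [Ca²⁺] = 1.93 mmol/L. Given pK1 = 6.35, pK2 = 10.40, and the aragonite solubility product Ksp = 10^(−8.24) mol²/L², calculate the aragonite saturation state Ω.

Ω = 0.0207

α₂ = 1 / (1 + [H⁺]/K2 + [H⁺]²/(K1K2)) = 1 / (1 + 10^+4.16 + 10^+4.27)
   = 1 / (1 + 1.4454×10^4 + 1.8621×10^4) = 1/3.3076×10^4 = 3.023×10^-5
[CO3²⁻] = α₂ × DIC = 3.023×10^-5 × 2.04 = 6.168×10^-5 mmol/L = 0.06168 μmol/L
Ksp = 10^(−8.24) = 5.754×10^-9
Ω = [Ca²⁺][CO3²⁻]/Ksp = (1.93×10^-3)(6.168×10^-8) / 5.754×10^-9 = 0.0207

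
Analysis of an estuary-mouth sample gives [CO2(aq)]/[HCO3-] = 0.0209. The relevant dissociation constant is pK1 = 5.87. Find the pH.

From K1 = [H⁺][HCO3-]/[CO2(aq)]:  pH = pK1 − log₁₀([CO2(aq)]/[HCO3-])
log₁₀(0.0209) = -1.680
pH = 5.87 − (-1.680) = 7.55

pH = 7.55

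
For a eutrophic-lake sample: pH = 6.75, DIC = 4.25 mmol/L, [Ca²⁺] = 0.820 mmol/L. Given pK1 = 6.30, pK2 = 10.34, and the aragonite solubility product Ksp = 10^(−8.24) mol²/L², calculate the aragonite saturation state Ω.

α₂ = 1 / (1 + [H⁺]/K2 + [H⁺]²/(K1K2)) = 1 / (1 + 10^+3.59 + 10^+3.14)
   = 1 / (1 + 3890.5 + 1380.4) = 1/5271.8 = 0.0001897
[CO3²⁻] = α₂ × DIC = 0.0001897 × 4.25 = 0.0008062 mmol/L = 0.8062 μmol/L
Ksp = 10^(−8.24) = 5.754×10^-9
Ω = [Ca²⁺][CO3²⁻]/Ksp = (0.820×10^-3)(8.062×10^-7) / 5.754×10^-9 = 0.115

Ω = 0.115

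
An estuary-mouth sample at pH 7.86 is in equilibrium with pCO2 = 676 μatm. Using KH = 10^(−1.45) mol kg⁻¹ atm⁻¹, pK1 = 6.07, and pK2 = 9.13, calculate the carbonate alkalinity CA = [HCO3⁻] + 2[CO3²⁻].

CA = 1.64 mmol/kg

[CO2*] = KH · pCO2 = 10^(−1.45) × 676×10^-6 = 2.399×10^-5 mol/kg
α₀ = 1/(1 + K1/[H⁺] + K1K2/[H⁺]²) = 1/(1 + 10^+1.79 + 10^+0.52) = 0.01516
DIC = [CO2*]/α₀ = 2.399×10^-5 / 0.01516 = 1.582 mmol/kg
CA = (α₁ + 2α₂)·DIC = (0.9346 + 2×0.05019) × 1.582 = 1.64 mmol/kg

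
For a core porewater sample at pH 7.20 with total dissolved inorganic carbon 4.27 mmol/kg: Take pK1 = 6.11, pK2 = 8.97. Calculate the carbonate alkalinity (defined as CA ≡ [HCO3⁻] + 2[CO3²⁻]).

CA = [HCO3⁻] + 2[CO3²⁻] = (α₁ + 2α₂)·DIC
At pH 7.20: [H⁺]/K1 = 10^-1.09 = 0.081283, K2/[H⁺] = 10^-1.77 = 0.016982
α₁ = 1/(1 + 0.081283 + 0.016982) = 1/1.0983 = 0.9105; α₂ = α₁·K2/[H⁺] = 0.01546
α₁ + 2α₂ = 0.9415
CA = 0.9415 × 4.27 = 4.02 mmol/kg

CA = 4.02 mmol/kg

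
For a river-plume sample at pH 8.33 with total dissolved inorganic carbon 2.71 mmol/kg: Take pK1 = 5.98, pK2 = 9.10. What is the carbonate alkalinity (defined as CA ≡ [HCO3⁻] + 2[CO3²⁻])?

CA = 3.09 mmol/kg

CA = [HCO3⁻] + 2[CO3²⁻] = (α₁ + 2α₂)·DIC
At pH 8.33: [H⁺]/K1 = 10^-2.35 = 0.0044668, K2/[H⁺] = 10^-0.77 = 0.16982
α₁ = 1/(1 + 0.0044668 + 0.16982) = 1/1.1743 = 0.8516; α₂ = α₁·K2/[H⁺] = 0.1446
α₁ + 2α₂ = 1.1408
CA = 1.1408 × 2.71 = 3.09 mmol/kg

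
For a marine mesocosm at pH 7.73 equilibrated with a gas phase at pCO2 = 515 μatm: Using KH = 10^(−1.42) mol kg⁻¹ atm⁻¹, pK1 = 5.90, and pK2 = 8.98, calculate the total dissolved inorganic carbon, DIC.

DIC = 1.42 mmol/kg

[CO2*] = KH · pCO2 = 10^(−1.42) × 515×10^-6 = 1.958×10^-5 mol/kg
α₀ = 1/(1 + K1/[H⁺] + K1K2/[H⁺]²) = 1/(1 + 10^+1.83 + 10^+0.58) = 0.01381
DIC = [CO2*]/α₀ = 1.958×10^-5 / 0.01381 = 1.42 mmol/kg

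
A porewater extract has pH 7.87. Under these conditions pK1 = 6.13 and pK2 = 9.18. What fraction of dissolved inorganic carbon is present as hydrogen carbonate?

α₁ = 1 / (1 + [H⁺]/K1 + K2/[H⁺]) = 1 / (1 + 10^-1.74 + 10^-1.31)
   = 1 / (1 + 0.018197 + 0.048978) = 1/1.0672 = 0.9371

α₁ = 0.937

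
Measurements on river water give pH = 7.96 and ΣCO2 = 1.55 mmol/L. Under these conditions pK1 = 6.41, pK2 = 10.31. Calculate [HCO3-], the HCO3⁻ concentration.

α₁ = 1 / (1 + [H⁺]/K1 + K2/[H⁺]) = 1 / (1 + 10^-1.55 + 10^-2.35)
   = 1 / (1 + 0.028184 + 0.0044668) = 1/1.0327 = 0.9684
[HCO3⁻] = α₁ × DIC = 0.9684 × 1.55 = 1.50 mmol/L

[HCO3⁻] = 1.50 mmol/L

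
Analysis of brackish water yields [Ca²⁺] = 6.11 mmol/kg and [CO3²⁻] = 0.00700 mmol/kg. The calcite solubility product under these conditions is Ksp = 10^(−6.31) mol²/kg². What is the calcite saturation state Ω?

Ω = 0.0873

Ksp = 10^(−6.31) = 4.898×10^-7
Ω = [Ca²⁺][CO3²⁻]/Ksp = (6.11×10^-3)(0.00700×10^-3) / 4.898×10^-7 = 0.0873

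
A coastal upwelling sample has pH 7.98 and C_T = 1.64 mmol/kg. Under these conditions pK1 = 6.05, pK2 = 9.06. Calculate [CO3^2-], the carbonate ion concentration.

α₂ = 1 / (1 + [H⁺]/K2 + [H⁺]²/(K1K2)) = 1 / (1 + 10^+1.08 + 10^-0.85)
   = 1 / (1 + 12.023 + 0.14125) = 1/13.164 = 0.07597
[CO3²⁻] = α₂ × DIC = 0.07597 × 1.64 = 0.125 mmol/kg

[CO3²⁻] = 0.125 mmol/kg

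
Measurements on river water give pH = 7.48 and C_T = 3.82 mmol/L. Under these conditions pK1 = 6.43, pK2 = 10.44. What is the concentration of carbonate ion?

[CO3²⁻] = 3.84 μmol/L

α₂ = 1 / (1 + [H⁺]/K2 + [H⁺]²/(K1K2)) = 1 / (1 + 10^+2.96 + 10^+1.91)
   = 1 / (1 + 912.01 + 81.283) = 1/994.29 = 0.001006
[CO3²⁻] = α₂ × DIC = 0.001006 × 3.82 = 0.00384 mmol/L = 3.84 μmol/L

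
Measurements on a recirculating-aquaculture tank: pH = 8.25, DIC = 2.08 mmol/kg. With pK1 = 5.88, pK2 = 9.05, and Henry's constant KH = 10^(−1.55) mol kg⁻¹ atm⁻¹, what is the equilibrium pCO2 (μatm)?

α₀ = 1 / (1 + K1/[H⁺] + K1K2/[H⁺]²) = 1 / (1 + 10^+2.37 + 10^+1.57)
   = 1 / (1 + 234.42 + 37.154) = 1/272.58 = 0.003669
[CO2*] = α₀ × DIC = 0.003669 × 2.08 = 0.007631 mmol/kg = 7.631 μmol/kg
pCO2 = [CO2*]/KH = 7.631×10^-6 / 2.818×10^-2 = 271 μatm

pCO2 = 271 μatm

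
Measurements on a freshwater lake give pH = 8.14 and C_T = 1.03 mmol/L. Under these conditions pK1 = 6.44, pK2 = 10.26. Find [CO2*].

α₀ = 1 / (1 + K1/[H⁺] + K1K2/[H⁺]²) = 1 / (1 + 10^+1.70 + 10^-0.42)
   = 1 / (1 + 50.119 + 0.38019) = 1/51.499 = 0.01942
[CO2*] = α₀ × DIC = 0.01942 × 1.03 = 0.0200 mmol/L

[CO2*] = 0.0200 mmol/L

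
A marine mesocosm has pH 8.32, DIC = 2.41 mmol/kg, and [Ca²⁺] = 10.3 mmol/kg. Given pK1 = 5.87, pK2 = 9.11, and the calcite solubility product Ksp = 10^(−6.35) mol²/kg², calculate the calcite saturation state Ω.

α₂ = 1 / (1 + [H⁺]/K2 + [H⁺]²/(K1K2)) = 1 / (1 + 10^+0.79 + 10^-1.66)
   = 1 / (1 + 6.1660 + 0.021878) = 1/7.1878 = 0.1391
[CO3²⁻] = α₂ × DIC = 0.1391 × 2.41 = 0.3353 mmol/kg
Ksp = 10^(−6.35) = 4.467×10^-7
Ω = [Ca²⁺][CO3²⁻]/Ksp = (10.3×10^-3)(3.353×10^-4) / 4.467×10^-7 = 7.73

Ω = 7.73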